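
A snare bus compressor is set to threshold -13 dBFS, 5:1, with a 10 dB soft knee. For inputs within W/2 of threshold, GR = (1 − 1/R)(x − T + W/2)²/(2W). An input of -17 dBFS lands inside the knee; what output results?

x − T + W/2 = -17 − (-13) + 5 = 1.
GR = (1 − 1/5) × 1² / 20 = 0.8 × 1 / 20 = 0.04 dB.
Output = -17 − 0.04 = -17.04 dBFS.

-17.04 dBFS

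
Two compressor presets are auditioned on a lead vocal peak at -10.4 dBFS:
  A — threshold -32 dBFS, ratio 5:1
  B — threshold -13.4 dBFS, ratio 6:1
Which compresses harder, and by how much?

A, by 14.78 dB

A: 21.6 dB over, compressed to 4.32 dB over, so 17.28 dB of GR.
B: 3 dB over, compressed to 0.5 dB over, so 2.5 dB of GR.
A applies 14.78 dB more gain reduction.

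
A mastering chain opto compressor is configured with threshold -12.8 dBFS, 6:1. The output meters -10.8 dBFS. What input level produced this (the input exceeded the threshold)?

The compressed level sits -10.8 − (-12.8) = 2 dB over threshold.
Undo the ratio: input overshoot = 2 × 6 = 12 dB, giving input = -0.8 dBFS.

-0.8 dBFS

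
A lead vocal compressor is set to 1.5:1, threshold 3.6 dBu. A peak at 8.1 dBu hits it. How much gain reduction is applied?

The signal is 4.5 dB above threshold.
At 1.5:1, output sits 4.5/1.5 = 3 dB above threshold.
So the signal is attenuated by 4.5 − 3 = 1.5 dB.

1.5 dB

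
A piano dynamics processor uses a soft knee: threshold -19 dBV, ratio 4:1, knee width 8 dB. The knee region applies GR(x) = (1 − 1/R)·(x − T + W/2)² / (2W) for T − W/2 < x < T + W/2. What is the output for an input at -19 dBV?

x − T + W/2 = -19 − (-19) + 4 = 4.
GR = (1 − 1/4) × 4² / 16 = 0.75 × 16 / 16 = 0.75 dB.
Output = -19 − 0.75 = -19.75 dBV.

-19.75 dBV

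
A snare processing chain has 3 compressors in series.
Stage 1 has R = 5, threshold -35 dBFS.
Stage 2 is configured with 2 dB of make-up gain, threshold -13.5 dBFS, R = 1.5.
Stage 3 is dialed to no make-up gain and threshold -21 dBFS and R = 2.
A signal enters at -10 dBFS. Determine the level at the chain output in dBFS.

-28 dBFS

Stage 1: overshoot 25 dB → 25/5 = 5 dB → -30 dBFS.
Stage 2: below threshold (-30 ≤ -13.5); passes unchanged; make-up brings it to -28 dBFS.
Stage 3: below threshold (-28 ≤ -21); passes unchanged; output -28 dBFS.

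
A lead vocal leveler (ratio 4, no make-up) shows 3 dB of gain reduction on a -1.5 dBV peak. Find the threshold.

-5.5 dBV

Input is 4 dB above T (since output overshoot × R = input overshoot: (-4.5 − T)·4 = -1.5 − T gives T = -5.5 dBV).
Check: -5.5 + (-1.5 − (-5.5))/4 = -5.5 + 1 = -4.5 dBV. ✓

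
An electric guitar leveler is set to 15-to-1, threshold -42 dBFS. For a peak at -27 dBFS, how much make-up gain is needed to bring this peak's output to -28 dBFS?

Overshoot 15 dB → 15/15 = 1 dB after compression, so the compressed level is -42 + 1 = -41 dBFS.
Make-up = target − compressed = -28 − (-41) = 13 dB.

13 dB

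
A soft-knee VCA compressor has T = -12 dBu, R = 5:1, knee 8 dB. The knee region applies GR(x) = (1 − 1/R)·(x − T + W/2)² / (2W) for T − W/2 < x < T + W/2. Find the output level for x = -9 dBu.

-11.45 dBu

x − T + W/2 = -9 − (-12) + 4 = 7.
GR = (1 − 1/5) × 7² / 16 = 0.8 × 49 / 16 = 2.45 dB.
Output = -9 − 2.45 = -11.45 dBu.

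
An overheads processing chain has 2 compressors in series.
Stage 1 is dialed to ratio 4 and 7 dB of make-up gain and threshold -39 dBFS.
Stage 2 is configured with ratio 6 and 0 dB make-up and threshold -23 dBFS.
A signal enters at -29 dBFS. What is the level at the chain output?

-29.5 dBFS

Stage 1: -29 dBFS is 10 dB over -39 dBFS; at 4:1 that becomes 2.5 dB over, giving -36.5 dBFS; +7 dB make-up → -29.5 dBFS.
Stage 2: below threshold (-29.5 ≤ -23); passes unchanged; output -29.5 dBFS.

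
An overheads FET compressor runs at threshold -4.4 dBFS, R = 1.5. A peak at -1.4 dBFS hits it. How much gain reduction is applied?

-1.4 dBFS exceeds the threshold by 3 dB.
A 1.5:1 ratio leaves 2 dB of that excess.
GR = overshoot in − overshoot out = 3 − 2 = 1 dB.

1 dB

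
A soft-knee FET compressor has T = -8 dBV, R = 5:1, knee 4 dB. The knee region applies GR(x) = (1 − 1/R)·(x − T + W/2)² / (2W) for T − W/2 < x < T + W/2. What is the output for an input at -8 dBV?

x − T + W/2 = -8 − (-8) + 2 = 2.
GR = (1 − 1/5) × 2² / 8 = 0.8 × 4 / 8 = 0.4 dB.
Output = -8 − 0.4 = -8.4 dBV.

-8.4 dBV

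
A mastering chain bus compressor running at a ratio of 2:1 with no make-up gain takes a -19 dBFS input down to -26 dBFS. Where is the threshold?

-33 dBFS

Gain reduction = -19 − (-26) = 7 dB; output overshoot = GR / (R − 1) = 7 / 1 = 7 dB.
Threshold = output − output overshoot = -26 − 7 = -33 dBFS.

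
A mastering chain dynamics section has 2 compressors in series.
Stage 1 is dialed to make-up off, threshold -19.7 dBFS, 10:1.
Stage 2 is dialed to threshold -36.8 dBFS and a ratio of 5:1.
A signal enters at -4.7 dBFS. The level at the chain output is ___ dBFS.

Stage 1: -4.7 dBFS is 15 dB over -19.7 dBFS; at 10:1 that becomes 1.5 dB over, giving -18.2 dBFS.
Stage 2: 18.6 dB above -36.8 dBFS, reduced 5:1 to 3.72 dB above → -33.08 dBFS.

-33.08 dBFS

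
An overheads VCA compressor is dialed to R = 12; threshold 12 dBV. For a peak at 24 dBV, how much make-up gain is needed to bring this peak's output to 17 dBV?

4 dB

The peak compresses to 12 + 12/12 = 13 dBV.
To reach 17 dBV requires 17 − 13 = 4 dB of make-up.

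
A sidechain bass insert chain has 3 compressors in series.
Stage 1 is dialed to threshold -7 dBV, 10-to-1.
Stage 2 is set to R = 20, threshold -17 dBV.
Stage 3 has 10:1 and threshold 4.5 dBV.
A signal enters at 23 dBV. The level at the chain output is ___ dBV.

Stage 1: 23 dBV is 30 dB over -7 dBV; at 10:1 that becomes 3 dB over, giving -4 dBV.
Stage 2: 13 dB above -17 dBV, reduced 20:1 to 0.65 dB above → -16.35 dBV.
Stage 3: below threshold (-16.35 ≤ 4.5); passes unchanged; output -16.35 dBV.

-16.35 dBV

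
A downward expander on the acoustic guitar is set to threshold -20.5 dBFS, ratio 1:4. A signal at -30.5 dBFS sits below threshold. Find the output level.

-60.5 dBFS

Below threshold, a 1:4 expander applies gain = (4−1)×(T − x) of attenuation.
(4−1) × 10 = 30 dB, so output = -30.5 − 30 = -60.5 dBFS.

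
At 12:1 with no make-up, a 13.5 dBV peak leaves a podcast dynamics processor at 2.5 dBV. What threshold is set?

Gain reduction = 13.5 − 2.5 = 11 dB; output overshoot = GR / (R − 1) = 11 / 11 = 1 dB.
Threshold = output − output overshoot = 2.5 − 1 = 1.5 dBV.

1.5 dBV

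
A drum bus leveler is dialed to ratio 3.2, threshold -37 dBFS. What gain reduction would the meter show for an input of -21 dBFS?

11 dB

Overshoot = -21 − (-37) = 16 dB.
After 3.2:1 compression the overshoot becomes 16/3.2 = 5 dB.
So the signal is attenuated by 16 − 5 = 11 dB.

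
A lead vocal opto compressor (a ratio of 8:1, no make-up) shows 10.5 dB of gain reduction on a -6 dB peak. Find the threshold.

-18 dB

Gain reduction = -6 − (-16.5) = 10.5 dB; output overshoot = GR / (R − 1) = 10.5 / 7 = 1.5 dB.
Threshold = output − output overshoot = -16.5 − 1.5 = -18 dB.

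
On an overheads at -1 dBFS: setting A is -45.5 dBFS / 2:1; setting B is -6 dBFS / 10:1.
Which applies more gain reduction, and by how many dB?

A, by 17.75 dB

A: 44.5 dB over, compressed to 22.25 dB over, so 22.25 dB of GR.
B: 5 dB over, compressed to 0.5 dB over, so 4.5 dB of GR.
Difference: 17.75 dB in favour of A.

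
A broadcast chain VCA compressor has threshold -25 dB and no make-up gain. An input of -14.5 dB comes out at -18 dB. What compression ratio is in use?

1.5:1

Input overshoot = -14.5 − (-25) = 10.5 dB; output overshoot = -18 − (-25) = 7 dB.
Ratio = 10.5 / 7 = 1.5.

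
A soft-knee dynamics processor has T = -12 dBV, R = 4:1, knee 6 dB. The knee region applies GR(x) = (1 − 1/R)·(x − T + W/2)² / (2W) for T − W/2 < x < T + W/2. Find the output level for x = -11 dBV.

x − T + W/2 = -11 − (-12) + 3 = 4.
GR = (1 − 1/4) × 4² / 12 = 0.75 × 16 / 12 = 1 dB.
Output = -11 − 1 = -12 dBV.

-12 dBV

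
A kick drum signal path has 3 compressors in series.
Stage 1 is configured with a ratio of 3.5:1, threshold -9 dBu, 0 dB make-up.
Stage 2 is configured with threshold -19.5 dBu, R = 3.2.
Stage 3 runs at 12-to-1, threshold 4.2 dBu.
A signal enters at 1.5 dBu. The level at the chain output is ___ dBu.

-15.28125 dBu

Stage 1: 1.5 dBu is 10.5 dB over -9 dBu; at 3.5:1 that becomes 3 dB over, giving -6 dBu.
Stage 2: -6 dBu is 13.5 dB over -19.5 dBu; at 3.2:1 that becomes 4.21875 dB over, giving -15.28125 dBu.
Stage 3: -15.28125 dBu ≤ 4.2 dBu, so stage 3 doesn't engage; output -15.28125 dBu.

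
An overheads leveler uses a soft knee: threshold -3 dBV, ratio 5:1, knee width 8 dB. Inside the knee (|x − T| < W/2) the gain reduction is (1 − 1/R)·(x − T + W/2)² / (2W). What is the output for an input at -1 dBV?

x − T + W/2 = -1 − (-3) + 4 = 6.
GR = (1 − 1/5) × 6² / 16 = 0.8 × 36 / 16 = 1.8 dB.
Output = -1 − 1.8 = -2.8 dBV.

-2.8 dBV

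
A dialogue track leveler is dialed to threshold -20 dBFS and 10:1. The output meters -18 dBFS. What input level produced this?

0 dBFS

The compressed level sits -18 − (-20) = 2 dB over threshold.
Before 10:1 compression the overshoot was 2 × 10 = 20 dB, so input = -20 + 20 = 0 dBFS.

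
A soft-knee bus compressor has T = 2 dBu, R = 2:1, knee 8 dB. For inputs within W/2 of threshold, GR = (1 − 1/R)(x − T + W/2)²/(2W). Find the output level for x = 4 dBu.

x − T + W/2 = 4 − 2 + 4 = 6.
GR = (1 − 1/2) × 6² / 16 = 0.5 × 36 / 16 = 1.125 dB.
Output = 4 − 1.125 = 2.875 dBu.

2.875 dBu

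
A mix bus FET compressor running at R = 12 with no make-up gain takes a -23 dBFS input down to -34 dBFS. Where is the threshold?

-35 dBFS

Input is 12 dB above T (since output overshoot × R = input overshoot: (-34 − T)·12 = -23 − T gives T = -35 dBFS).
Check: -35 + (-23 − (-35))/12 = -35 + 1 = -34 dBFS. ✓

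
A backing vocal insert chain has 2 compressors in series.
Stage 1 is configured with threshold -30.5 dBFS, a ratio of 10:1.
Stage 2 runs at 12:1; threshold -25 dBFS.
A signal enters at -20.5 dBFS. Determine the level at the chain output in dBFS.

Stage 1: -20.5 dBFS is 10 dB over -30.5 dBFS; at 10:1 that becomes 1 dB over, giving -29.5 dBFS.
Stage 2: -29.5 dBFS is at or below the -25 dBFS threshold — no compression; output -29.5 dBFS.

-29.5 dBFS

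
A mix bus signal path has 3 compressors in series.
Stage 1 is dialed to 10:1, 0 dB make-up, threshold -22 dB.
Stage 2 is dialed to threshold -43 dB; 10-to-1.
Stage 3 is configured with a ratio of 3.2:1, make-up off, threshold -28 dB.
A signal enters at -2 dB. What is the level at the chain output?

Stage 1: -2 dB is 20 dB over -22 dB; at 10:1 that becomes 2 dB over, giving -20 dB.
Stage 2: overshoot 23 dB → 23/10 = 2.3 dB → -40.7 dB.
Stage 3: -40.7 dB ≤ -28 dB, so stage 3 doesn't engage; output -40.7 dB.

-40.7 dB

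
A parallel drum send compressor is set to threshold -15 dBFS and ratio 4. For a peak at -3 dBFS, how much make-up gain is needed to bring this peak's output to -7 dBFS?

Overshoot 12 dB → 12/4 = 3 dB after compression, so the compressed level is -15 + 3 = -12 dBFS.
Make-up = target − compressed = -7 − (-12) = 5 dB.

5 dB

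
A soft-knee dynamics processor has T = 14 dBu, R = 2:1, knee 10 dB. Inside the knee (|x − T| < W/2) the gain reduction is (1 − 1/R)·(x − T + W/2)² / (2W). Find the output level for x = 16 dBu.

14.775 dBu

x − T + W/2 = 16 − 14 + 5 = 7.
GR = (1 − 1/2) × 7² / 20 = 0.5 × 49 / 20 = 1.225 dB.
Output = 16 − 1.225 = 14.775 dBu.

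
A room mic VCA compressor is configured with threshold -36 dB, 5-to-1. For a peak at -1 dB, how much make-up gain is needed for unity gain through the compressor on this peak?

Overshoot 35 dB → 35/5 = 7 dB after compression, so the compressed level is -36 + 7 = -29 dB.
Make-up = target − compressed = -1 − (-29) = 28 dB.

28 dB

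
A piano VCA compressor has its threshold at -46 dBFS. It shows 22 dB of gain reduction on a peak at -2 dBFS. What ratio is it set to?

Input overshoot = -2 − (-46) = 44 dB.
Output overshoot = 44 − 22 = 22 dB.
Ratio = input overshoot / output overshoot = 44 / 22 = 2.

2:1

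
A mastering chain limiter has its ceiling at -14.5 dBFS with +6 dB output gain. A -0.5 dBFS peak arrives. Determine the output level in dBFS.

-8.5 dBFS

At ∞:1, everything above -14.5 dBFS is held at the ceiling.
Output gain then adds 6 dB: -14.5 + 6 = -8.5 dBFS.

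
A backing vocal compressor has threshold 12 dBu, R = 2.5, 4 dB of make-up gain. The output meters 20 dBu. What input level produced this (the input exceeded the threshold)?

22 dBu

Before make-up, the level was 20 − 4 = 16 dBu.
That's 4 dB above the 12 dBu threshold.
Undo the ratio: input overshoot = 4 × 2.5 = 10 dB, giving input = 22 dBu.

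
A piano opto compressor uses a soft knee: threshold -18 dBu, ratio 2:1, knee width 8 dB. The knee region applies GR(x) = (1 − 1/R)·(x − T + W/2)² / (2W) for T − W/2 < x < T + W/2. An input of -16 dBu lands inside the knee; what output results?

x − T + W/2 = -16 − (-18) + 4 = 6.
GR = (1 − 1/2) × 6² / 16 = 0.5 × 36 / 16 = 1.125 dB.
Output = -16 − 1.125 = -17.125 dBu.

-17.125 dBu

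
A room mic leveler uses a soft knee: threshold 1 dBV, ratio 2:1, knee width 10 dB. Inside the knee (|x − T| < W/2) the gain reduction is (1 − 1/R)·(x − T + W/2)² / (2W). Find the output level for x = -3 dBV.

x − T + W/2 = -3 − 1 + 5 = 1.
GR = (1 − 1/2) × 1² / 20 = 0.5 × 1 / 20 = 0.025 dB.
Output = -3 − 0.025 = -3.025 dBV.

-3.025 dBV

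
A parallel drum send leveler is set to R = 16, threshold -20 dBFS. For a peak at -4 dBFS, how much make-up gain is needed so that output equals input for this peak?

Without make-up, output = threshold + overshoot/16 = -20 + 1 = -19 dBFS.
Gap to target: 15 dB.

15 dB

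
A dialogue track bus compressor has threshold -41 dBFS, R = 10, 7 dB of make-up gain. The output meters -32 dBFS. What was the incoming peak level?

-21 dBFS

Stripping the +7 dB make-up gives -39 dBFS at the gain stage.
Post-compression overshoot = -39 − (-41) = 2 dB.
Input overshoot = R × output overshoot = 20 dB → input = -41 + 20 = -21 dBFS.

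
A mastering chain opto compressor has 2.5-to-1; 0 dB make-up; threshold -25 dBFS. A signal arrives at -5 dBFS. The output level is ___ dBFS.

Overshoot: -5 − (-25) = 20 dB.
2.5:1 compression reduces that to 20/2.5 = 8 dB over.
So the level is -25 + 8 = -17 dBFS.

-17 dBFS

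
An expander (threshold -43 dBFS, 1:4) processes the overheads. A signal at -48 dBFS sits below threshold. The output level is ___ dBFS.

The input is 5 dB below the -43 dBFS threshold.
A 1:4 expander multiplies undershoot by 4: 5 × 4 = 20 dB below threshold.
Output = -43 − 20 = -63 dBFS.

-63 dBFS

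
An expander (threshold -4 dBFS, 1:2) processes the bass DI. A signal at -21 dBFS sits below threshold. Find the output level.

-38 dBFS

Undershoot = (-4) − (-21) = 17 dB.
At 1:2, that expands to 34 dB under threshold.
Output = -4 − 34 = -38 dBFS.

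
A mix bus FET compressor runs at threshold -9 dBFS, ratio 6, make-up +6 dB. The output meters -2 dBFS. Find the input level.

Before make-up, the level was -2 − 6 = -8 dBFS.
That's 1 dB above the -9 dBFS threshold.
Before 6:1 compression the overshoot was 1 × 6 = 6 dB, so input = -9 + 6 = -3 dBFS.

-3 dBFS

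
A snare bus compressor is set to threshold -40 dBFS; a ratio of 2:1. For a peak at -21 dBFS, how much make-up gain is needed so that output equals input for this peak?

9.5 dB

The peak compresses to -40 + 19/2 = -30.5 dBFS.
To reach -21 dBFS requires -21 − (-30.5) = 9.5 dB of make-up.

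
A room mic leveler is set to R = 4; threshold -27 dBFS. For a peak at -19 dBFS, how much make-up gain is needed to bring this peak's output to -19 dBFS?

6 dB

Without make-up, output = threshold + overshoot/4 = -27 + 2 = -25 dBFS.
Gap to target: 6 dB.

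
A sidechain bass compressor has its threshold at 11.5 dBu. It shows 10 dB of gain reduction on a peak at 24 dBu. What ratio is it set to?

5:1

Input overshoot = 24 − 11.5 = 12.5 dB.
Output overshoot = 12.5 − 10 = 2.5 dB.
Ratio = input overshoot / output overshoot = 12.5 / 2.5 = 5.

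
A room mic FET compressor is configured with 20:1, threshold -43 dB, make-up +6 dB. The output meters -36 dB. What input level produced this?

-23 dB

Before make-up, the level was -36 − 6 = -42 dB.
Post-compression overshoot = -42 − (-43) = 1 dB.
Undo the ratio: input overshoot = 1 × 20 = 20 dB, giving input = -23 dB.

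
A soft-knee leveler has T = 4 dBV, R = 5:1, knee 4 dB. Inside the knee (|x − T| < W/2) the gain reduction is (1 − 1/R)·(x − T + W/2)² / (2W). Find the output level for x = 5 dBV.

x − T + W/2 = 5 − 4 + 2 = 3.
GR = (1 − 1/5) × 3² / 8 = 0.8 × 9 / 8 = 0.9 dB.
Output = 5 − 0.9 = 4.1 dBV.

4.1 dBV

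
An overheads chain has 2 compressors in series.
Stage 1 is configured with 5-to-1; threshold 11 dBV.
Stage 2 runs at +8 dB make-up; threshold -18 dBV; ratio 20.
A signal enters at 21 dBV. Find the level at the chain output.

-8.45 dBV

Stage 1: 21 dBV is 10 dB over 11 dBV; at 5:1 that becomes 2 dB over, giving 13 dBV.
Stage 2: overshoot 31 dB → 31/20 = 1.55 dB → -16.45 dBV; +8 dB make-up → -8.45 dBV.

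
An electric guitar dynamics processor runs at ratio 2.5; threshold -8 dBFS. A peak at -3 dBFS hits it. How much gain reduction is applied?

Overshoot = -3 − (-8) = 5 dB.
At 2.5:1, output sits 5/2.5 = 2 dB above threshold.
So the signal is attenuated by 5 − 2 = 3 dB.

3 dB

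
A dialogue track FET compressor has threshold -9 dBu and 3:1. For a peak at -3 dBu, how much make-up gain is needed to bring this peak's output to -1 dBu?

6 dB

Overshoot 6 dB → 6/3 = 2 dB after compression, so the compressed level is -9 + 2 = -7 dBu.
Make-up = target − compressed = -1 − (-7) = 6 dB.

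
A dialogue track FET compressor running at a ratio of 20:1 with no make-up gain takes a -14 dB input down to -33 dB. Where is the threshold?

-34 dB

Gain reduction = -14 − (-33) = 19 dB; output overshoot = GR / (R − 1) = 19 / 19 = 1 dB.
Threshold = output − output overshoot = -33 − 1 = -34 dB.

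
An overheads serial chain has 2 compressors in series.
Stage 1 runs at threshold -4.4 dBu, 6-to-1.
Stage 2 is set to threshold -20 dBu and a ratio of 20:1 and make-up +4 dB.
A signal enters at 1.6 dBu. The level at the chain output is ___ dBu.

Stage 1: 1.6 dBu is 6 dB over -4.4 dBu; at 6:1 that becomes 1 dB over, giving -3.4 dBu.
Stage 2: -3.4 dBu is 16.6 dB over -20 dBu; at 20:1 that becomes 0.83 dB over, giving -19.17 dBu; +4 dB make-up → -15.17 dBu.

-15.17 dBu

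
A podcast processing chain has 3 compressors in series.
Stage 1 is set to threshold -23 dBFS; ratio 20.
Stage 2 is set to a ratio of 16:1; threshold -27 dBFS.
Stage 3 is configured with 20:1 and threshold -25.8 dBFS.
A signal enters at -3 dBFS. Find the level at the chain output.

-26.6875 dBFS

Stage 1: -3 dBFS is 20 dB over -23 dBFS; at 20:1 that becomes 1 dB over, giving -22 dBFS.
Stage 2: -22 dBFS is 5 dB over -27 dBFS; at 16:1 that becomes 0.3125 dB over, giving -26.6875 dBFS.
Stage 3: -26.6875 dBFS ≤ -25.8 dBFS, so stage 3 doesn't engage; output -26.6875 dBFS.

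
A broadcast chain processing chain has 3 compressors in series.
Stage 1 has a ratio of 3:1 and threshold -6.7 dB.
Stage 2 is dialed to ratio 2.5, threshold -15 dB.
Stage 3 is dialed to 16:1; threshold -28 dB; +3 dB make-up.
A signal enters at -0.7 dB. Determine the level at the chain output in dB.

Stage 1: overshoot 6 dB → 6/3 = 2 dB → -4.7 dB.
Stage 2: 10.3 dB above -15 dB, reduced 2.5:1 to 4.12 dB above → -10.88 dB.
Stage 3: 17.12 dB above -28 dB, reduced 16:1 to 1.07 dB above → -26.93 dB; +3 dB make-up → -23.93 dB.

-23.93 dB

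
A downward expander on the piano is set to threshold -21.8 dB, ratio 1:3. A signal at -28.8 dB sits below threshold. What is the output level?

Below threshold, a 1:3 expander applies gain = (3−1)×(T − x) of attenuation.
(3−1) × 7 = 14 dB, so output = -28.8 − 14 = -42.8 dB.

-42.8 dB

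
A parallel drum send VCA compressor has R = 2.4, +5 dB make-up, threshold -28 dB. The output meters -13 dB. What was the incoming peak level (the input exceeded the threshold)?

-4 dB

Stripping the +5 dB make-up gives -18 dB at the gain stage.
That's 10 dB above the -28 dB threshold.
Undo the ratio: input overshoot = 10 × 2.4 = 24 dB, giving input = -4 dB.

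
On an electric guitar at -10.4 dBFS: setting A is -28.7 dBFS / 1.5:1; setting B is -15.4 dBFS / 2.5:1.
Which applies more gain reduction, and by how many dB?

A: 18.3 dB over, compressed to 12.2 dB over, so 6.1 dB of GR.
B: 5 dB over, compressed to 2 dB over, so 3 dB of GR.
A reduces 3.1 dB more.

A, by 3.1 dB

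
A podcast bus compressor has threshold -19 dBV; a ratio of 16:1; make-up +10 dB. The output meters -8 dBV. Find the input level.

-3 dBV

Stripping the +10 dB make-up gives -18 dBV at the gain stage.
The compressed level sits -18 − (-19) = 1 dB over threshold.
Undo the ratio: input overshoot = 1 × 16 = 16 dB, giving input = -3 dBV.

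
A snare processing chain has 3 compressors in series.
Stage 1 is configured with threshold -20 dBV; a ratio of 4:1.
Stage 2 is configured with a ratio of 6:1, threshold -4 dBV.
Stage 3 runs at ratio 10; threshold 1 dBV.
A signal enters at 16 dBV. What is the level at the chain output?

-11 dBV

Stage 1: 16 dBV is 36 dB over -20 dBV; at 4:1 that becomes 9 dB over, giving -11 dBV.
Stage 2: -11 dBV is at or below the -4 dBV threshold — no compression; output -11 dBV.
Stage 3: -11 dBV is at or below the 1 dBV threshold — no compression; output -11 dBV.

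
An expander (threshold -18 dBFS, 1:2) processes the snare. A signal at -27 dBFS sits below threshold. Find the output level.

The input is 9 dB below the -18 dBFS threshold.
A 1:2 expander multiplies undershoot by 2: 9 × 2 = 18 dB below threshold.
Output = -18 − 18 = -36 dBFS.

-36 dBFS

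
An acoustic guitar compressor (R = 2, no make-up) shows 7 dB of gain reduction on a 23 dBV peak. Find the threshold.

9 dBV

Gain reduction = 23 − 16 = 7 dB; output overshoot = GR / (R − 1) = 7 / 1 = 7 dB.
Threshold = output − output overshoot = 16 − 7 = 9 dBV.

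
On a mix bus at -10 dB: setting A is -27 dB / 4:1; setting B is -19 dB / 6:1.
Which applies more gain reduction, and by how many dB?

A, by 5.25 dB

A: GR = 17 − 17/4 = 12.75 dB.
B: GR = 9 − 9/6 = 7.5 dB.
A applies 5.25 dB more gain reduction.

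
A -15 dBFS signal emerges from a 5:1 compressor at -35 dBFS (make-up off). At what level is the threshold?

Let T be the threshold. Output overshoot = (input overshoot)/R, so -35 − T = (-15 − T)/5.
5·(-35 − T) = -15 − T → 4·T = -175 − (-15) = -160.
T = -160/4 = -40 dBFS.

-40 dBFS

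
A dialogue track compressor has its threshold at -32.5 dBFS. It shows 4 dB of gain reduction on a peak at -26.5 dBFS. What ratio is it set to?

Input overshoot = -26.5 − (-32.5) = 6 dB.
Output overshoot = 6 − 4 = 2 dB.
Ratio = input overshoot / output overshoot = 6 / 2 = 3.

3:1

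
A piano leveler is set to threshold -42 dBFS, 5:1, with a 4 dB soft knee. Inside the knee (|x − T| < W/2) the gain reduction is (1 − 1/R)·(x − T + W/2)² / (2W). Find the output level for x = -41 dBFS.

-41.9 dBFS

x − T + W/2 = -41 − (-42) + 2 = 3.
GR = (1 − 1/5) × 3² / 8 = 0.8 × 9 / 8 = 0.9 dB.
Output = -41 − 0.9 = -41.9 dBFS.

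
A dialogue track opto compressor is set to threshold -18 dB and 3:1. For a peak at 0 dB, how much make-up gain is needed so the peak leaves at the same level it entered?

The peak compresses to -18 + 18/3 = -12 dB.
To reach 0 dB requires 0 − (-12) = 12 dB of make-up.

12 dB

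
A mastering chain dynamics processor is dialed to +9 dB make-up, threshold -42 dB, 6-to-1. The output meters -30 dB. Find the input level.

Before make-up, the level was -30 − 9 = -39 dB.
That's 3 dB above the -42 dB threshold.
Input overshoot = R × output overshoot = 18 dB → input = -42 + 18 = -24 dB.

-24 dB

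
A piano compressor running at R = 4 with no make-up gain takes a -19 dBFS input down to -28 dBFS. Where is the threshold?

-31 dBFS

Let T be the threshold. Output overshoot = (input overshoot)/R, so -28 − T = (-19 − T)/4.
4·(-28 − T) = -19 − T → 3·T = -112 − (-19) = -93.
T = -93/3 = -31 dBFS.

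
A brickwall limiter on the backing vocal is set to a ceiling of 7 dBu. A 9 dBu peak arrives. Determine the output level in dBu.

A brickwall limiter is an ∞:1 compressor: any input above the ceiling is clamped to 7 dBu.

7 dBu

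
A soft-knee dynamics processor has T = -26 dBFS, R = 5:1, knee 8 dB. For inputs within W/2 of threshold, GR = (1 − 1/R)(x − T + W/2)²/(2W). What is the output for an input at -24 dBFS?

-25.8 dBFS

x − T + W/2 = -24 − (-26) + 4 = 6.
GR = (1 − 1/5) × 6² / 16 = 0.8 × 36 / 16 = 1.8 dB.
Output = -24 − 1.8 = -25.8 dBFS.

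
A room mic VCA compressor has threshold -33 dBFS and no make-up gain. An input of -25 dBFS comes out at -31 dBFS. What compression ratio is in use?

4:1

Input overshoot = -25 − (-33) = 8 dB; output overshoot = -31 − (-33) = 2 dB.
Ratio = 8 / 2 = 4.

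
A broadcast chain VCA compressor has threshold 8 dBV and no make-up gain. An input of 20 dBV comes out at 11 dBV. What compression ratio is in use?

4:1

Input overshoot = 20 − 8 = 12 dB; output overshoot = 11 − 8 = 3 dB.
Ratio = 12 / 3 = 4.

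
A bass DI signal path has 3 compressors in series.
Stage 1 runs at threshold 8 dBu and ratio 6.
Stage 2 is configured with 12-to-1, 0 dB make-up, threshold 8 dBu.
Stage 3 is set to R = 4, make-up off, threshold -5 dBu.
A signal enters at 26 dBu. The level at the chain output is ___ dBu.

-1.6875 dBu

Stage 1: 18 dB above 8 dBu, reduced 6:1 to 3 dB above → 11 dBu.
Stage 2: 3 dB above 8 dBu, reduced 12:1 to 0.25 dB above → 8.25 dBu.
Stage 3: 13.25 dB above -5 dBu, reduced 4:1 to 3.3125 dB above → -1.6875 dBu.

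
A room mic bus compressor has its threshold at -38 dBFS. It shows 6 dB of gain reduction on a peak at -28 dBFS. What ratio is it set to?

2.5:1

Input overshoot = -28 − (-38) = 10 dB.
Output overshoot = 10 − 6 = 4 dB.
Ratio = input overshoot / output overshoot = 10 / 4 = 2.5.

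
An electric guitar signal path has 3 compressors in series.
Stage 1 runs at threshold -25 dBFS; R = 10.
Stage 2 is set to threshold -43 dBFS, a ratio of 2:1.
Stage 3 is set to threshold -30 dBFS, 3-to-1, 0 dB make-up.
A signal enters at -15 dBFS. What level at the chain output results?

Stage 1: 10 dB above -25 dBFS, reduced 10:1 to 1 dB above → -24 dBFS.
Stage 2: 19 dB above -43 dBFS, reduced 2:1 to 9.5 dB above → -33.5 dBFS.
Stage 3: below threshold (-33.5 ≤ -30); passes unchanged; output -33.5 dBFS.

-33.5 dBFS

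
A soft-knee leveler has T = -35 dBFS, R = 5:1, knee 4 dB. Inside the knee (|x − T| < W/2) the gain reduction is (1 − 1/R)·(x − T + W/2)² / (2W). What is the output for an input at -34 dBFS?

x − T + W/2 = -34 − (-35) + 2 = 3.
GR = (1 − 1/5) × 3² / 8 = 0.8 × 9 / 8 = 0.9 dB.
Output = -34 − 0.9 = -34.9 dBFS.

-34.9 dBFS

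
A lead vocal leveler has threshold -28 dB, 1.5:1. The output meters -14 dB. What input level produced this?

-7 dB

That's 14 dB above the -28 dB threshold.
Undo the ratio: input overshoot = 14 × 1.5 = 21 dB, giving input = -7 dB.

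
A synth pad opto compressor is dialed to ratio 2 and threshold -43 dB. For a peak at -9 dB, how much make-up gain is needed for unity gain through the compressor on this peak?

Without make-up, output = threshold + overshoot/2 = -43 + 17 = -26 dB.
Gap to target: 17 dB.

17 dB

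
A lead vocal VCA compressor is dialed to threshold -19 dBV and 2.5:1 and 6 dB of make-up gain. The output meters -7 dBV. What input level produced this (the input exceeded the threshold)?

Remove make-up: -7 − 6 = -13 dBV.
That's 6 dB above the -19 dBV threshold.
Before 2.5:1 compression the overshoot was 6 × 2.5 = 15 dB, so input = -19 + 15 = -4 dBV.

-4 dBV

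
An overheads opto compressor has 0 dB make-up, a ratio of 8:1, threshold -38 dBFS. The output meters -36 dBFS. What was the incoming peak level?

-22 dBFS

Post-compression overshoot = -36 − (-38) = 2 dB.
Undo the ratio: input overshoot = 2 × 8 = 16 dB, giving input = -22 dBFS.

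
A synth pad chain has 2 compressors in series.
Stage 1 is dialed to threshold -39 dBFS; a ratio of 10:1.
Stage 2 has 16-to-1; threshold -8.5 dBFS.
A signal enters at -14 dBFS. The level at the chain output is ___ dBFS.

-36.5 dBFS

Stage 1: overshoot 25 dB → 25/10 = 2.5 dB → -36.5 dBFS.
Stage 2: -36.5 dBFS is at or below the -8.5 dBFS threshold — no compression; output -36.5 dBFS.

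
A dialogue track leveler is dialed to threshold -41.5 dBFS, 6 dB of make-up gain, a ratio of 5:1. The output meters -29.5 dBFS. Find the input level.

Stripping the +6 dB make-up gives -35.5 dBFS at the gain stage.
Post-compression overshoot = -35.5 − (-41.5) = 6 dB.
Before 5:1 compression the overshoot was 6 × 5 = 30 dB, so input = -41.5 + 30 = -11.5 dBFS.

-11.5 dBFS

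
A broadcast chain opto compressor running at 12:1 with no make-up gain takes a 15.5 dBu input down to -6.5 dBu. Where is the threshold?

Gain reduction = 15.5 − (-6.5) = 22 dB; output overshoot = GR / (R − 1) = 22 / 11 = 2 dB.
Threshold = output − output overshoot = -6.5 − 2 = -8.5 dBu.

-8.5 dBu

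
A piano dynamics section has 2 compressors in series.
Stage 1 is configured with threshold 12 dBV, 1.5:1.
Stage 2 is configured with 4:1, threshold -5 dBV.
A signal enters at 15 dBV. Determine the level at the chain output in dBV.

-0.25 dBV

Stage 1: 15 dBV is 3 dB over 12 dBV; at 1.5:1 that becomes 2 dB over, giving 14 dBV.
Stage 2: overshoot 19 dB → 19/4 = 4.75 dB → -0.25 dBV.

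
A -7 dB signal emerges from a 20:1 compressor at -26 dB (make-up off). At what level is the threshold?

-27 dB

Gain reduction = -7 − (-26) = 19 dB; output overshoot = GR / (R − 1) = 19 / 19 = 1 dB.
Threshold = output − output overshoot = -26 − 1 = -27 dB.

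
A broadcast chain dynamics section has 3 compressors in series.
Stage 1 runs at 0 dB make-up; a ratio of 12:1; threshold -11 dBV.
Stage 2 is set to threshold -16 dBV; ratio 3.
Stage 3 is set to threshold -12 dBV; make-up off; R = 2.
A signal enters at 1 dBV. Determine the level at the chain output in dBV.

-14 dBV

Stage 1: 12 dB above -11 dBV, reduced 12:1 to 1 dB above → -10 dBV.
Stage 2: overshoot 6 dB → 6/3 = 2 dB → -14 dBV.
Stage 3: -14 dBV ≤ -12 dBV, so stage 3 doesn't engage; output -14 dBV.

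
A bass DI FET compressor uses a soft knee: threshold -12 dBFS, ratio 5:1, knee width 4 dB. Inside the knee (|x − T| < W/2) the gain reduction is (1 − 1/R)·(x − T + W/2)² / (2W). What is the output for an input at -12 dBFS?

x − T + W/2 = -12 − (-12) + 2 = 2.
GR = (1 − 1/5) × 2² / 8 = 0.8 × 4 / 8 = 0.4 dB.
Output = -12 − 0.4 = -12.4 dBFS.

-12.4 dBFS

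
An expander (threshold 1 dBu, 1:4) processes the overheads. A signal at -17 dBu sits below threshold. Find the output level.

The input is 18 dB below the 1 dBu threshold.
A 1:4 expander multiplies undershoot by 4: 18 × 4 = 72 dB below threshold.
Output = 1 − 72 = -71 dBu.

-71 dBu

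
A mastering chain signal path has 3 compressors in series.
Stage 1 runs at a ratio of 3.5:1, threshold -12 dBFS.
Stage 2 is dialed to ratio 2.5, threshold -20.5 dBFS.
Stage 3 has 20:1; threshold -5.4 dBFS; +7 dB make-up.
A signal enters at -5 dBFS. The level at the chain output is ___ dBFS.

Stage 1: 7 dB above -12 dBFS, reduced 3.5:1 to 2 dB above → -10 dBFS.
Stage 2: overshoot 10.5 dB → 10.5/2.5 = 4.2 dB → -16.3 dBFS.
Stage 3: below threshold (-16.3 ≤ -5.4); passes unchanged; make-up brings it to -9.3 dBFS.

-9.3 dBFS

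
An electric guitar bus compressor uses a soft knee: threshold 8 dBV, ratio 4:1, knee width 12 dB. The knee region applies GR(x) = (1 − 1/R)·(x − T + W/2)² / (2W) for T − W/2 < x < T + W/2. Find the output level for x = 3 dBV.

x − T + W/2 = 3 − 8 + 6 = 1.
GR = (1 − 1/4) × 1² / 24 = 0.75 × 1 / 24 = 0.03125 dB.
Output = 3 − 0.03125 = 2.96875 dBV.

2.96875 dBV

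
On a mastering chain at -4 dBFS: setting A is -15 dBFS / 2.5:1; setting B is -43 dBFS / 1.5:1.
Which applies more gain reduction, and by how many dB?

A: GR = 11 − 11/2.5 = 6.6 dB.
B: GR = 39 − 39/1.5 = 13 dB.
Difference: 6.4 dB in favour of B.

B, by 6.4 dB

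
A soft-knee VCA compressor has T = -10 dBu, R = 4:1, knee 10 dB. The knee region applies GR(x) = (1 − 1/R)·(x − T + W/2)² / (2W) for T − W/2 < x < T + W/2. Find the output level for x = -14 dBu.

-14.0375 dBu

x − T + W/2 = -14 − (-10) + 5 = 1.
GR = (1 − 1/4) × 1² / 20 = 0.75 × 1 / 20 = 0.0375 dB.
Output = -14 − 0.0375 = -14.0375 dBu.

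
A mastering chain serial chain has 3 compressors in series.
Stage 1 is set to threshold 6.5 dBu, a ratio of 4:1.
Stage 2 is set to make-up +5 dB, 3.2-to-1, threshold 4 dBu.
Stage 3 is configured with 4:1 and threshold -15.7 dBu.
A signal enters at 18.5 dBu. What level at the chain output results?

Stage 1: 12 dB above 6.5 dBu, reduced 4:1 to 3 dB above → 9.5 dBu.
Stage 2: 5.5 dB above 4 dBu, reduced 3.2:1 to 1.71875 dB above → 5.71875 dBu; +5 dB make-up → 10.71875 dBu.
Stage 3: 26.41875 dB above -15.7 dBu, reduced 4:1 to 6.604687 dB above → -9.095313 dBu.

-9.095313 dBu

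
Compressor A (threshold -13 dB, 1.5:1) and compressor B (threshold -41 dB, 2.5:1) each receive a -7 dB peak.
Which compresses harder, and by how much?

B, by 18.4 dB

A: overshoot 6 dB → output overshoot 4 dB → GR 2 dB.
B: overshoot 34 dB → output overshoot 13.6 dB → GR 20.4 dB.
B reduces 18.4 dB more.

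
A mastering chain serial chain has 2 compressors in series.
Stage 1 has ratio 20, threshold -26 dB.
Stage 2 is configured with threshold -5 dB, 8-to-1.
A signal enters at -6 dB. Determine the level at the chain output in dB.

Stage 1: 20 dB above -26 dB, reduced 20:1 to 1 dB above → -25 dB.
Stage 2: -25 dB ≤ -5 dB, so stage 2 doesn't engage; output -25 dB.

-25 dB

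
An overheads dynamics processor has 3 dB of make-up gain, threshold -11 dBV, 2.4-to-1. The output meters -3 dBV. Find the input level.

1 dBV

Before make-up, the level was -3 − 3 = -6 dBV.
The compressed level sits -6 − (-11) = 5 dB over threshold.
Input overshoot = R × output overshoot = 12 dB → input = -11 + 12 = 1 dBV.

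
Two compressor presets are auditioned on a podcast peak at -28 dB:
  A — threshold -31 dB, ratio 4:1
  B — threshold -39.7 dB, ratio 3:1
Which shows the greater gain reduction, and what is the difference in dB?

A: GR = 3 − 3/4 = 2.25 dB.
B: GR = 11.7 − 11.7/3 = 7.8 dB.
B applies 5.55 dB more gain reduction.

B, by 5.55 dB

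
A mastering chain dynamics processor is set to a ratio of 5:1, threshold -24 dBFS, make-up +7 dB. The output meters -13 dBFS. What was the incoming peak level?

Before make-up, the level was -13 − 7 = -20 dBFS.
Post-compression overshoot = -20 − (-24) = 4 dB.
Undo the ratio: input overshoot = 4 × 5 = 20 dB, giving input = -4 dBFS.

-4 dBFS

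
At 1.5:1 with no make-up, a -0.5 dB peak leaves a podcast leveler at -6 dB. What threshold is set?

-17 dB

Let T be the threshold. Output overshoot = (input overshoot)/R, so -6 − T = (-0.5 − T)/1.5.
1.5·(-6 − T) = -0.5 − T → 0.5·T = -9 − (-0.5) = -8.5.
T = -8.5/0.5 = -17 dB.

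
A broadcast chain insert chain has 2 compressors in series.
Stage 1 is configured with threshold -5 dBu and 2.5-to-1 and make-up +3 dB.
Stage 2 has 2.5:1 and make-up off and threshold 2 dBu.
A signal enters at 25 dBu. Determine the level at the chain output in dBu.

5.2 dBu

Stage 1: 30 dB above -5 dBu, reduced 2.5:1 to 12 dB above → 7 dBu; +3 dB make-up → 10 dBu.
Stage 2: 8 dB above 2 dBu, reduced 2.5:1 to 3.2 dB above → 5.2 dBu.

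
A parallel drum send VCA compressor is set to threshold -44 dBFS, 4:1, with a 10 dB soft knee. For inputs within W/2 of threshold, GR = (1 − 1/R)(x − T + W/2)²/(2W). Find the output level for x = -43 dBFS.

x − T + W/2 = -43 − (-44) + 5 = 6.
GR = (1 − 1/4) × 6² / 20 = 0.75 × 36 / 20 = 1.35 dB.
Output = -43 − 1.35 = -44.35 dBFS.

-44.35 dBFS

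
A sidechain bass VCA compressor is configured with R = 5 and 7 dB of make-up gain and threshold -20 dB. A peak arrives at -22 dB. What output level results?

-15 dB

-22 dB is 2 dB below the -20 dB threshold, so no gain reduction is applied.
Make-up gain adds 7 dB: -22 + 7 = -15 dB.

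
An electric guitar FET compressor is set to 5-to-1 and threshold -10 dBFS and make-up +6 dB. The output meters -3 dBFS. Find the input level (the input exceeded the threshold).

Remove make-up: -3 − 6 = -9 dBFS.
Post-compression overshoot = -9 − (-10) = 1 dB.
Input overshoot = R × output overshoot = 5 dB → input = -10 + 5 = -5 dBFS.

-5 dBFS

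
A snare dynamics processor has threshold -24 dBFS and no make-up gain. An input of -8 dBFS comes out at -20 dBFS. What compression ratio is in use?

4:1

Input overshoot = -8 − (-24) = 16 dB; output overshoot = -20 − (-24) = 4 dB.
Ratio = 16 / 4 = 4.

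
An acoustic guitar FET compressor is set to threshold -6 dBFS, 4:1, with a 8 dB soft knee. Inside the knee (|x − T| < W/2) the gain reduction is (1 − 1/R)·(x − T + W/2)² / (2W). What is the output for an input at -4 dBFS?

x − T + W/2 = -4 − (-6) + 4 = 6.
GR = (1 − 1/4) × 6² / 16 = 0.75 × 36 / 16 = 1.6875 dB.
Output = -4 − 1.6875 = -5.6875 dBFS.

-5.6875 dBFS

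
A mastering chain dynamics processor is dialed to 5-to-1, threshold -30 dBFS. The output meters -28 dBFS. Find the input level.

Post-compression overshoot = -28 − (-30) = 2 dB.
Undo the ratio: input overshoot = 2 × 5 = 10 dB, giving input = -20 dBFS.

-20 dBFS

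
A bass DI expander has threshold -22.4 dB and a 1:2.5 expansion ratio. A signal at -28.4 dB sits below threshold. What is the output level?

Below threshold, a 1:2.5 expander applies gain = (2.5−1)×(T − x) of attenuation.
(2.5−1) × 6 = 9 dB, so output = -28.4 − 9 = -37.4 dB.

-37.4 dB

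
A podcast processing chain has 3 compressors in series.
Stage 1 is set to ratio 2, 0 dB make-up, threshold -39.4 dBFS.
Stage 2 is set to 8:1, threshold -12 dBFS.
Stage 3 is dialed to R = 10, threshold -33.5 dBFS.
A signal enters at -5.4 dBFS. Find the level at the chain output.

-32.39 dBFS

Stage 1: 34 dB above -39.4 dBFS, reduced 2:1 to 17 dB above → -22.4 dBFS.
Stage 2: -22.4 dBFS is at or below the -12 dBFS threshold — no compression; output -22.4 dBFS.
Stage 3: overshoot 11.1 dB → 11.1/10 = 1.11 dB → -32.39 dBFS.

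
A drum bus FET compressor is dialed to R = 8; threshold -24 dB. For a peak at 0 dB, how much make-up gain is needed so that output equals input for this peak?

The peak compresses to -24 + 24/8 = -21 dB.
To reach 0 dB requires 0 − (-21) = 21 dB of make-up.

21 dB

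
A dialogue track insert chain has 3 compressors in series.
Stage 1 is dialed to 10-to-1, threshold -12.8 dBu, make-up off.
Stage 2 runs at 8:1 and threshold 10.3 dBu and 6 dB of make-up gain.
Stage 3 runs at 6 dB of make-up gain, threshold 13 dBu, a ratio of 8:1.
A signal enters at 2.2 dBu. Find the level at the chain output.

0.7 dBu

Stage 1: 15 dB above -12.8 dBu, reduced 10:1 to 1.5 dB above → -11.3 dBu.
Stage 2: -11.3 dBu ≤ 10.3 dBu, so stage 2 doesn't engage; make-up brings it to -5.3 dBu.
Stage 3: -5.3 dBu is at or below the 13 dBu threshold — no compression; make-up brings it to 0.7 dBu.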